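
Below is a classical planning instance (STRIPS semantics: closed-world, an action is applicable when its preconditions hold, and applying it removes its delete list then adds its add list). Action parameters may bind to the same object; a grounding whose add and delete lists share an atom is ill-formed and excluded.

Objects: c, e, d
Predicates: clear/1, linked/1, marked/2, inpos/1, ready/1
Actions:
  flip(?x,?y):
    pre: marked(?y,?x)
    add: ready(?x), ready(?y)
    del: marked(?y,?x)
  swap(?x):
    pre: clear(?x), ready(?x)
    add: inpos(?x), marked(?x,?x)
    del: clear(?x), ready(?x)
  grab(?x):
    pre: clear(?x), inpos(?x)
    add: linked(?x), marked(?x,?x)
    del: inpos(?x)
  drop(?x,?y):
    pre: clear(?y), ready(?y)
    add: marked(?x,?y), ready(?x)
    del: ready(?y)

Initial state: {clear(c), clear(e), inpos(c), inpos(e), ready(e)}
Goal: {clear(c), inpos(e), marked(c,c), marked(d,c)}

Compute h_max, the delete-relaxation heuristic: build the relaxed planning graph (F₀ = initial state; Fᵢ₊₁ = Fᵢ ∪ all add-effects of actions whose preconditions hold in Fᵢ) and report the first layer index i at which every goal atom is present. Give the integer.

2

F0 = init (5 atoms)
F1 = F0 ∪ {linked(c), linked(e), marked(c,c), marked(c,e), marked(d,e), marked(e,e), ready(c), ready(d)}  (13 atoms)
F2 = F1 ∪ {marked(d,c), marked(e,c)}  (15 atoms)
goal ⊆ F2  ⇒  h_max = 2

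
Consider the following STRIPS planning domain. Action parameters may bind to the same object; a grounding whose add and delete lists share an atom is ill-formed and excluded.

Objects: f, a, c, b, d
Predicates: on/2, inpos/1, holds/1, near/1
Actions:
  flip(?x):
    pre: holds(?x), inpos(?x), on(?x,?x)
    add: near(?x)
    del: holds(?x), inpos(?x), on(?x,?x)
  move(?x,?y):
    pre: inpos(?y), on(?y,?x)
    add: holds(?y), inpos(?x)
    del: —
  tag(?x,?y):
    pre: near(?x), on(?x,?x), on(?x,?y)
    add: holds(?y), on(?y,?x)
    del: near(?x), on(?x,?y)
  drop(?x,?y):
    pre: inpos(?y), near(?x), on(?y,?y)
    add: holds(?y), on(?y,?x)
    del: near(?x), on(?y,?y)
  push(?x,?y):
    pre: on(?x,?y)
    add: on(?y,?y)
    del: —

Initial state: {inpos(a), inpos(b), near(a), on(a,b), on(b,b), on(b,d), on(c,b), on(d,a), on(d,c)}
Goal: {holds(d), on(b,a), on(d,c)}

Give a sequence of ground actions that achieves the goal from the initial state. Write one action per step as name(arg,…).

move(d,b); move(a,d); drop(a,b)

1. move(d,b)  →  {holds(b), inpos(a), inpos(b), inpos(d), near(a), on(a,b), on(b,b), on(b,d), on(c,b), on(d,a), on(d,c)}
2. move(a,d)  →  {holds(b), holds(d), inpos(a), inpos(b), inpos(d), near(a), on(a,b), on(b,b), on(b,d), on(c,b), on(d,a), on(d,c)}
3. drop(a,b)  →  {holds(b), holds(d), inpos(a), inpos(b), inpos(d), on(a,b), on(b,a), on(b,d), on(c,b), on(d,a), on(d,c)}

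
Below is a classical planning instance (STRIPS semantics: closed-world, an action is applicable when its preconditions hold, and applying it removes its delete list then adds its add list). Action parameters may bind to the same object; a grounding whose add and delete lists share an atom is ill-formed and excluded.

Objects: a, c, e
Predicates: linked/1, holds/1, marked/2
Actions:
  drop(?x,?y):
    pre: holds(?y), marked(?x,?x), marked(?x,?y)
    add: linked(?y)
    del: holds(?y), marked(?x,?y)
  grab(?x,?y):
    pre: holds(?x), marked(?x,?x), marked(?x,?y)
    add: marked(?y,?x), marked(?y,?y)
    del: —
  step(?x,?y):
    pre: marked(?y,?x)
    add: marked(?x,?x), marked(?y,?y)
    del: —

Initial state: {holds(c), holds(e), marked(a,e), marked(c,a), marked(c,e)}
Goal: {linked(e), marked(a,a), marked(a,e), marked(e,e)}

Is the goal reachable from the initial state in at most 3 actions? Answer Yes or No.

1. step(a,c)  →  {holds(c), holds(e), marked(a,a), marked(a,e), marked(c,a), marked(c,c), marked(c,e)}
2. drop(c,e)  →  {holds(c), linked(e), marked(a,a), marked(a,e), marked(c,a), marked(c,c)}
3. step(e,a)  →  {holds(c), linked(e), marked(a,a), marked(a,e), marked(c,a), marked(c,c), marked(e,e)}
optimal plan length = 3; 3 ≤ 3

Yes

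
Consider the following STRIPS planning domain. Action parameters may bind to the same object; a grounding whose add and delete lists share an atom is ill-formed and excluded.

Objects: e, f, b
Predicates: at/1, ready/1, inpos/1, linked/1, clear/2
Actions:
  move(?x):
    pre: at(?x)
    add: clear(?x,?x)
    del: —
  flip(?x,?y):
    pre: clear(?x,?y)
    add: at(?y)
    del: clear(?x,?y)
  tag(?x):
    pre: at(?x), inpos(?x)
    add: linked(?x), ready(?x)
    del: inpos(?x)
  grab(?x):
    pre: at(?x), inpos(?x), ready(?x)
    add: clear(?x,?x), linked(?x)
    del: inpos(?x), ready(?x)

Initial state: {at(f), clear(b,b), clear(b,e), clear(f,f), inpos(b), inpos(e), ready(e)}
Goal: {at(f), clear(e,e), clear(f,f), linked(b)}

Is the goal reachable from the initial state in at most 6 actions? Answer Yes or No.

1. flip(b,e)  →  {at(e), at(f), clear(b,b), clear(f,f), inpos(b), inpos(e), ready(e)}
2. move(e)  →  {at(e), at(f), clear(b,b), clear(e,e), clear(f,f), inpos(b), inpos(e), ready(e)}
3. flip(b,b)  →  {at(b), at(e), at(f), clear(e,e), clear(f,f), inpos(b), inpos(e), ready(e)}
4. tag(b)  →  {at(b), at(e), at(f), clear(e,e), clear(f,f), inpos(e), linked(b), ready(b), ready(e)}
optimal plan length = 4; 4 ≤ 6

Yes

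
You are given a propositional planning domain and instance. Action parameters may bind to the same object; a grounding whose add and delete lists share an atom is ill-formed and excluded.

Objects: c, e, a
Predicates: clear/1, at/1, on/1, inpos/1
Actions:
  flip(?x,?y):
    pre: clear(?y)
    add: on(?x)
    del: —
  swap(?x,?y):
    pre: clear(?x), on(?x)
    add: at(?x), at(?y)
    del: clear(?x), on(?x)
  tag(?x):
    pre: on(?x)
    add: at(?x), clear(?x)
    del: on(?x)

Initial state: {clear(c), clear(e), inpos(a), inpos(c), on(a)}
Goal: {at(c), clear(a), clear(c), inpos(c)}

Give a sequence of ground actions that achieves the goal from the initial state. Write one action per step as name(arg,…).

flip(c,c); tag(c); tag(a)

1. flip(c,c)  →  {clear(c), clear(e), inpos(a), inpos(c), on(a), on(c)}
2. tag(c)  →  {at(c), clear(c), clear(e), inpos(a), inpos(c), on(a)}
3. tag(a)  →  {at(a), at(c), clear(a), clear(c), clear(e), inpos(a), inpos(c)}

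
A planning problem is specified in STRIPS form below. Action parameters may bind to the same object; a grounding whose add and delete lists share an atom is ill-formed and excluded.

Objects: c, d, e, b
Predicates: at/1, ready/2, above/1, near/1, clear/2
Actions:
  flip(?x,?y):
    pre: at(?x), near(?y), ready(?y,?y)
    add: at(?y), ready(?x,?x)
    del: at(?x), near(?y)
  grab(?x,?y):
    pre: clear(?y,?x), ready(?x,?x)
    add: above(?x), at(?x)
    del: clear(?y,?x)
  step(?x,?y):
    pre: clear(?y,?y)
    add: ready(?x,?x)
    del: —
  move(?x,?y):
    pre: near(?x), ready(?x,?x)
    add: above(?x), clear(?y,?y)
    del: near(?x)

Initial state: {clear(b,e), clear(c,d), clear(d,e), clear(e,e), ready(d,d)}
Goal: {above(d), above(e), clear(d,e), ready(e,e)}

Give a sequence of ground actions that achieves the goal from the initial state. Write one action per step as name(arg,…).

grab(d,c); step(e,e); grab(e,e)

1. grab(d,c)  →  {above(d), at(d), clear(b,e), clear(d,e), clear(e,e), ready(d,d)}
2. step(e,e)  →  {above(d), at(d), clear(b,e), clear(d,e), clear(e,e), ready(d,d), ready(e,e)}
3. grab(e,e)  →  {above(d), above(e), at(d), at(e), clear(b,e), clear(d,e), ready(d,d), ready(e,e)}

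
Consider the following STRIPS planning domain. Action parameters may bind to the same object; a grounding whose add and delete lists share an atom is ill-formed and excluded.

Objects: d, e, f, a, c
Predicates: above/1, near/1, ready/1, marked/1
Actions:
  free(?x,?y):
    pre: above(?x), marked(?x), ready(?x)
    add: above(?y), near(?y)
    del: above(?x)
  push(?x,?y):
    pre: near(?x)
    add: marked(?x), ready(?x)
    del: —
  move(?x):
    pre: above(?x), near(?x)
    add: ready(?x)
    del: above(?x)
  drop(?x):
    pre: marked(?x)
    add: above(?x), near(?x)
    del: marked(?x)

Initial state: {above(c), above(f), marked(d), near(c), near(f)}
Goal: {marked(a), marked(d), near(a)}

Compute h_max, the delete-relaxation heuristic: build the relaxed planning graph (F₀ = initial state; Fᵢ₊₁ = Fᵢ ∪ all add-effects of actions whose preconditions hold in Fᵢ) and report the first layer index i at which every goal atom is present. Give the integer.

3

F0 = init (5 atoms)
F1 = F0 ∪ {above(d), marked(c), marked(f), near(d), ready(c), ready(f)}  (11 atoms)
F2 = F1 ∪ {above(a), above(e), near(a), near(e), ready(d)}  (16 atoms)
F3 = F2 ∪ {marked(a), marked(e), ready(a), ready(e)}  (20 atoms)
goal ⊆ F3  ⇒  h_max = 3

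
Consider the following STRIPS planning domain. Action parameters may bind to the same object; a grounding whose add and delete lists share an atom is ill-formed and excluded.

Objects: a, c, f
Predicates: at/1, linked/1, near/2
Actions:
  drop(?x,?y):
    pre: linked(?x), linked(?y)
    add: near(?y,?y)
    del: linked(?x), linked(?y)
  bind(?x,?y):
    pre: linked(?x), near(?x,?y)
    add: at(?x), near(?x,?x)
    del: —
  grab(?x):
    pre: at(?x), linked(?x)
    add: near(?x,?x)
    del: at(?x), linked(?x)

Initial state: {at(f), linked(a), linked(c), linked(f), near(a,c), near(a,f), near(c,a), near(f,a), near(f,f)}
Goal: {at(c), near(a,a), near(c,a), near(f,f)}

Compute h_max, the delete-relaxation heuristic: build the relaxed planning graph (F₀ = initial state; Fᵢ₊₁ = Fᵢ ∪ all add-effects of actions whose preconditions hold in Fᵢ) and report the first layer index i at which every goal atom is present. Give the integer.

F0 = init (9 atoms)
F1 = F0 ∪ {at(a), at(c), near(a,a), near(c,c)}  (13 atoms)
goal ⊆ F1  ⇒  h_max = 1

1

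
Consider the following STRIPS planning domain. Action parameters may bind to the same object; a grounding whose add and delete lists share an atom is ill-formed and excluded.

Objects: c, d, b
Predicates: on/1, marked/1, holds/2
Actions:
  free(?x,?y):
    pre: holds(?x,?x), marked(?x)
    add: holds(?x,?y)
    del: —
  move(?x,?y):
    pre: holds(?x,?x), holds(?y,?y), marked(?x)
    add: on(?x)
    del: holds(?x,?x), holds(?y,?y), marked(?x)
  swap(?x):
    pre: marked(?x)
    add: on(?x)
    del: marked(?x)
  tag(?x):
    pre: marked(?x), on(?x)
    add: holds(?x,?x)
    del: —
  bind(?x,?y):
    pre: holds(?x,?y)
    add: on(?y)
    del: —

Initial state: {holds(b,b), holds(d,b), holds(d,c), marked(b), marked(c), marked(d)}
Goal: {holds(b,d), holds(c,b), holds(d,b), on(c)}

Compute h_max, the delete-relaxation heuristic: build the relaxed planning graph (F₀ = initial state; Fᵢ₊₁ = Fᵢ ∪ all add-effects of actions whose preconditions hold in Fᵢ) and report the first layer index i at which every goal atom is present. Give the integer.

3

F0 = init (6 atoms)
F1 = F0 ∪ {holds(b,c), holds(b,d), on(b), on(c), on(d)}  (11 atoms)
F2 = F1 ∪ {holds(c,c), holds(d,d)}  (13 atoms)
F3 = F2 ∪ {holds(c,b), holds(c,d)}  (15 atoms)
goal ⊆ F3  ⇒  h_max = 3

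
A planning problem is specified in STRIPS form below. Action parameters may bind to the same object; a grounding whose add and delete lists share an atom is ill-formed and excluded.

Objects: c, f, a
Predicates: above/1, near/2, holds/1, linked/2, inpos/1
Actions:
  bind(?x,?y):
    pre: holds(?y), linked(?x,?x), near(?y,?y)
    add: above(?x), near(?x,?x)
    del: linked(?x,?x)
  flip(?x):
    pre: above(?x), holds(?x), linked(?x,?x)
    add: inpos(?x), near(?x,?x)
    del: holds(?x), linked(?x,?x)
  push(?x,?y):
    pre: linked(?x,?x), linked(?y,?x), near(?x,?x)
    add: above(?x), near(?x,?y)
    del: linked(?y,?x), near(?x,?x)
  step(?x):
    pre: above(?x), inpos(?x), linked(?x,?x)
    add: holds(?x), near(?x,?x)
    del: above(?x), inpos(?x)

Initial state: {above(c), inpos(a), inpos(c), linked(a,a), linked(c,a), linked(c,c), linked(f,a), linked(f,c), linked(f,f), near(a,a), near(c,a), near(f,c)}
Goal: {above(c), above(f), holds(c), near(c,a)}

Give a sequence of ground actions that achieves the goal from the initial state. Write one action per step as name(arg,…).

1. step(c)  →  {holds(c), inpos(a), linked(a,a), linked(c,a), linked(c,c), linked(f,a), linked(f,c), linked(f,f), near(a,a), near(c,a), near(c,c), near(f,c)}
2. bind(c,c)  →  {above(c), holds(c), inpos(a), linked(a,a), linked(c,a), linked(f,a), linked(f,c), linked(f,f), near(a,a), near(c,a), near(c,c), near(f,c)}
3. bind(f,c)  →  {above(c), above(f), holds(c), inpos(a), linked(a,a), linked(c,a), linked(f,a), linked(f,c), near(a,a), near(c,a), near(c,c), near(f,c), near(f,f)}

step(c); bind(c,c); bind(f,c)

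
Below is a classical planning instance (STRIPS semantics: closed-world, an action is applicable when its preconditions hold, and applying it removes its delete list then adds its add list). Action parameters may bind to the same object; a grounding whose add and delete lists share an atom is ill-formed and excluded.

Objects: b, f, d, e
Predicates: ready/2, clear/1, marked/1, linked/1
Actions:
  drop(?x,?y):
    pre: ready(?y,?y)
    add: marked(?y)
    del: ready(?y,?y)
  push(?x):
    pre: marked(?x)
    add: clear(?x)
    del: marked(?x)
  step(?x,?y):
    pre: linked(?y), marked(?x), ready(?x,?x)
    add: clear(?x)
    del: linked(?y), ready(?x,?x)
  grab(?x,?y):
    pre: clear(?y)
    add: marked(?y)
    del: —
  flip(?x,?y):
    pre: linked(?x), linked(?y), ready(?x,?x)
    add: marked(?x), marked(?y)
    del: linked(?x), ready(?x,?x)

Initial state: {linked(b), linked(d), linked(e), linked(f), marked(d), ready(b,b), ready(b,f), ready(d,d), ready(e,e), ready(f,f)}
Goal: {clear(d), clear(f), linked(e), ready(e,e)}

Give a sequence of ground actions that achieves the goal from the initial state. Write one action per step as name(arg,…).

drop(b,f); push(f); push(d)

1. drop(b,f)  →  {linked(b), linked(d), linked(e), linked(f), marked(d), marked(f), ready(b,b), ready(b,f), ready(d,d), ready(e,e)}
2. push(f)  →  {clear(f), linked(b), linked(d), linked(e), linked(f), marked(d), ready(b,b), ready(b,f), ready(d,d), ready(e,e)}
3. push(d)  →  {clear(d), clear(f), linked(b), linked(d), linked(e), linked(f), ready(b,b), ready(b,f), ready(d,d), ready(e,e)}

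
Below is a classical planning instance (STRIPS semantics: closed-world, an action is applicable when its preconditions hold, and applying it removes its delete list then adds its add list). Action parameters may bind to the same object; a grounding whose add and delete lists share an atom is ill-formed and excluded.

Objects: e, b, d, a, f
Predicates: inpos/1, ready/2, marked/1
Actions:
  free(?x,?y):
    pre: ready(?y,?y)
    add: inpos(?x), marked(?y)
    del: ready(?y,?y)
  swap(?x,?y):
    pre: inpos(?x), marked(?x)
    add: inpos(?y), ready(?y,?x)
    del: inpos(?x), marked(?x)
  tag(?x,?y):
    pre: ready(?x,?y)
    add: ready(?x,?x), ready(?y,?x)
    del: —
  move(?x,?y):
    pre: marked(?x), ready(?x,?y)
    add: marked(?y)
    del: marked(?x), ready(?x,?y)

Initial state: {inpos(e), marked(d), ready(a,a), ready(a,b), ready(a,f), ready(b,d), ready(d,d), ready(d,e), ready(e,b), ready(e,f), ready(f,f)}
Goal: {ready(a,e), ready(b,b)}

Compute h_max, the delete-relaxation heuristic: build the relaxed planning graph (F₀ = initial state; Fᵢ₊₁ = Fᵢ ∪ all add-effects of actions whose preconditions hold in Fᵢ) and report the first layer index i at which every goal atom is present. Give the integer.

2

F0 = init (11 atoms)
F1 = F0 ∪ {inpos(a), inpos(b), inpos(d), inpos(f), marked(a), marked(e), marked(f), ready(b,a), ready(b,b), ready(b,e), ready(d,b), ready(e,d), ready(e,e), ready(f,a), ready(f,e)}  (26 atoms)
F2 = F1 ∪ {marked(b), ready(a,d), ready(a,e), ready(b,f), ready(d,a), ready(d,f), ready(e,a), ready(f,d)}  (34 atoms)
goal ⊆ F2  ⇒  h_max = 2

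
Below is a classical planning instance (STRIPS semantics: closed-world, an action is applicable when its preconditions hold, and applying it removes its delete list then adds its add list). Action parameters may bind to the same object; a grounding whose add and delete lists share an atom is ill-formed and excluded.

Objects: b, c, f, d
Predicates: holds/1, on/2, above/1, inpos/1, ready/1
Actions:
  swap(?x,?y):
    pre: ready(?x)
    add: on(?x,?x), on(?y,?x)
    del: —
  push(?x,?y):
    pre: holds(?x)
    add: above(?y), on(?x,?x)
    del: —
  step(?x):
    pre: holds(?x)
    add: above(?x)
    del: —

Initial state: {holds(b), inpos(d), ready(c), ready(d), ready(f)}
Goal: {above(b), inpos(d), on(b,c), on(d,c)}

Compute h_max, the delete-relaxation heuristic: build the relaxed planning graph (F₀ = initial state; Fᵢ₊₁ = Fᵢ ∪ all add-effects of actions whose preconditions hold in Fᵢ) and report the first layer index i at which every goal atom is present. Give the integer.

F0 = init (5 atoms)
F1 = F0 ∪ {above(b), above(c), above(d), above(f), on(b,b), on(b,c), on(b,d), on(b,f), on(c,c), on(c,d), on(c,f), on(d,c), on(d,d), on(d,f), on(f,c), on(f,d), on(f,f)}  (22 atoms)
goal ⊆ F1  ⇒  h_max = 1

1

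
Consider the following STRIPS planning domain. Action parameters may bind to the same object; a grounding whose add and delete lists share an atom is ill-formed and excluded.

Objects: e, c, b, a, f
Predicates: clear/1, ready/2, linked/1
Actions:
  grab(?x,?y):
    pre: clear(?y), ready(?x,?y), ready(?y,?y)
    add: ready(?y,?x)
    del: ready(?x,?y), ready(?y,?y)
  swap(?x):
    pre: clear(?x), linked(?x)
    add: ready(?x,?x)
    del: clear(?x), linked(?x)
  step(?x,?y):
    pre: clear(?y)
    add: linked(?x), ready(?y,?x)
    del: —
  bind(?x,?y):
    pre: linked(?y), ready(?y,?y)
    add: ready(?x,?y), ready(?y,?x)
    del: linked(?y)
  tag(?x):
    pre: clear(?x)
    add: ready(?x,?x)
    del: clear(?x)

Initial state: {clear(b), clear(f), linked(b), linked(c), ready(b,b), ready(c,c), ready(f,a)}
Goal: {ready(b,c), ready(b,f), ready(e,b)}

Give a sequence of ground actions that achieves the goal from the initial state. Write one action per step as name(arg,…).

1. step(c,b)  →  {clear(b), clear(f), linked(b), linked(c), ready(b,b), ready(b,c), ready(c,c), ready(f,a)}
2. step(f,b)  →  {clear(b), clear(f), linked(b), linked(c), linked(f), ready(b,b), ready(b,c), ready(b,f), ready(c,c), ready(f,a)}
3. bind(e,b)  →  {clear(b), clear(f), linked(c), linked(f), ready(b,b), ready(b,c), ready(b,e), ready(b,f), ready(c,c), ready(e,b), ready(f,a)}

step(c,b); step(f,b); bind(e,b)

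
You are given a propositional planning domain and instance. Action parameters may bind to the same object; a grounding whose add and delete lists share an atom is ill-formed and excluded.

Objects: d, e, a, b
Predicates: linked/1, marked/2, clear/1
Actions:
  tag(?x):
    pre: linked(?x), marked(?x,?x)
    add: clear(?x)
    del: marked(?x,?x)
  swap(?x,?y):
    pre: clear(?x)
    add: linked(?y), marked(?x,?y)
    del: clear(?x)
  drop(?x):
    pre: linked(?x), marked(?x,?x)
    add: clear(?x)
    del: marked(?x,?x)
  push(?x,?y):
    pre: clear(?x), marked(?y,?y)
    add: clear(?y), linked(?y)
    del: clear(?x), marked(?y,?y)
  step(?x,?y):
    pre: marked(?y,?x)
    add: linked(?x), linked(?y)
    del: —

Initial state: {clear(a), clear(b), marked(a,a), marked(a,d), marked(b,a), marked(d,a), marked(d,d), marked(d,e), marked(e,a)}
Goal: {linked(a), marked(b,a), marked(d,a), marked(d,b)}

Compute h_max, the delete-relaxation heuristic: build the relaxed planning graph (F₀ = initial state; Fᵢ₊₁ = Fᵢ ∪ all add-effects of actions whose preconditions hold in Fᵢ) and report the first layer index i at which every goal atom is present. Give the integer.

2

F0 = init (9 atoms)
F1 = F0 ∪ {clear(d), linked(a), linked(b), linked(d), linked(e), marked(a,b), marked(a,e), marked(b,b), marked(b,d), marked(b,e)}  (19 atoms)
F2 = F1 ∪ {marked(d,b)}  (20 atoms)
goal ⊆ F2  ⇒  h_max = 2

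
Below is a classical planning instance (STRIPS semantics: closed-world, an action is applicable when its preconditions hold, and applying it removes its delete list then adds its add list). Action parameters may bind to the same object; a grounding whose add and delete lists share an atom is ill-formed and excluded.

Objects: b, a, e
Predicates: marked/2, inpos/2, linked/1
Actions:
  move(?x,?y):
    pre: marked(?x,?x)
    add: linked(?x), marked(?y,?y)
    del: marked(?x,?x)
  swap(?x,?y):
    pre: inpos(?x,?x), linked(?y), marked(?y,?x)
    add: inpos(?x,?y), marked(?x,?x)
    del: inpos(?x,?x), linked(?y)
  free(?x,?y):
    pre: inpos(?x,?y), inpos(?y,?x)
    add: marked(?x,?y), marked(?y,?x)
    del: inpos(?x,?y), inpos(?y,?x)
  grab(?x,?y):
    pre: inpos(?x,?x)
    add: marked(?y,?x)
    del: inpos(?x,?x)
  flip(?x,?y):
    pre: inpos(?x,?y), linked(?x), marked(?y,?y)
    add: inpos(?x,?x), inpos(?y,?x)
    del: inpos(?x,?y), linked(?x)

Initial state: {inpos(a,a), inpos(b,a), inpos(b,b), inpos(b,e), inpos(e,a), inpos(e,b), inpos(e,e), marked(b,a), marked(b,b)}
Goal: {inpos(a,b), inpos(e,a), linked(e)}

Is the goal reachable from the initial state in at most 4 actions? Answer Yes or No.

Yes

1. move(b,e)  →  {inpos(a,a), inpos(b,a), inpos(b,b), inpos(b,e), inpos(e,a), inpos(e,b), inpos(e,e), linked(b), marked(b,a), marked(e,e)}
2. move(e,b)  →  {inpos(a,a), inpos(b,a), inpos(b,b), inpos(b,e), inpos(e,a), inpos(e,b), inpos(e,e), linked(b), linked(e), marked(b,a), marked(b,b)}
3. swap(a,b)  →  {inpos(a,b), inpos(b,a), inpos(b,b), inpos(b,e), inpos(e,a), inpos(e,b), inpos(e,e), linked(e), marked(a,a), marked(b,a), marked(b,b)}
optimal plan length = 3; 3 ≤ 4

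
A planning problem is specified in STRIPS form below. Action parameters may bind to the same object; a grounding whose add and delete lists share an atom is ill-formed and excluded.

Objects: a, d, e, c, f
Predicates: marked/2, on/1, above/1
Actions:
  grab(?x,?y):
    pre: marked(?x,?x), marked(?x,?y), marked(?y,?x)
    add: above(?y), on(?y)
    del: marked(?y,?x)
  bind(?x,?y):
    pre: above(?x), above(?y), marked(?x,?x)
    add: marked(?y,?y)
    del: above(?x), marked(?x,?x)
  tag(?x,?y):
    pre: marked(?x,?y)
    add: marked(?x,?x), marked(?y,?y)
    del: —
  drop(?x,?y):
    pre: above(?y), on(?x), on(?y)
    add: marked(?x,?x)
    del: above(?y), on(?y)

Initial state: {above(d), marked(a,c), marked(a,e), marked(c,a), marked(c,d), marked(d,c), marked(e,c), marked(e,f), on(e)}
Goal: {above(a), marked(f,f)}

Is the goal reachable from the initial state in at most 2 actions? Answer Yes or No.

1. tag(a,e)  →  {above(d), marked(a,a), marked(a,c), marked(a,e), marked(c,a), marked(c,d), marked(d,c), marked(e,c), marked(e,e), marked(e,f), on(e)}
2. grab(a,a)  →  {above(a), above(d), marked(a,c), marked(a,e), marked(c,a), marked(c,d), marked(d,c), marked(e,c), marked(e,e), marked(e,f), on(a), on(e)}
3. tag(e,f)  →  {above(a), above(d), marked(a,c), marked(a,e), marked(c,a), marked(c,d), marked(d,c), marked(e,c), marked(e,e), marked(e,f), marked(f,f), on(a), on(e)}
optimal plan length = 3; 3 > 2

No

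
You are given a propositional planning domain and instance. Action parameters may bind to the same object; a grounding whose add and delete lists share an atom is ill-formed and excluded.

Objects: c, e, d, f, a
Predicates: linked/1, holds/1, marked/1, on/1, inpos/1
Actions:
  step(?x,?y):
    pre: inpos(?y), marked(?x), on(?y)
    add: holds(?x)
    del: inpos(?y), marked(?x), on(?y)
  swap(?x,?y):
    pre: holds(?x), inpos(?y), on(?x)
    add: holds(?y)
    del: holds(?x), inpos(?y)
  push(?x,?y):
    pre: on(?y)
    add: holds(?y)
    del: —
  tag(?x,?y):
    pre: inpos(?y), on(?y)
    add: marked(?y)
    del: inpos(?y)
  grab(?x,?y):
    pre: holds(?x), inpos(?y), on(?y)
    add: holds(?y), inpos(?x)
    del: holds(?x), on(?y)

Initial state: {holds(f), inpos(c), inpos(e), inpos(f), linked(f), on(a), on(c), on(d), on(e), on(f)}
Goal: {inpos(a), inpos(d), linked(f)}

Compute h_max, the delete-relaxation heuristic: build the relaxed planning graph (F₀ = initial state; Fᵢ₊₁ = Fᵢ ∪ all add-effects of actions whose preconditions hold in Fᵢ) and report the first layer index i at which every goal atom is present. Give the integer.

2

F0 = init (10 atoms)
F1 = F0 ∪ {holds(a), holds(c), holds(d), holds(e), marked(c), marked(e), marked(f)}  (17 atoms)
F2 = F1 ∪ {inpos(a), inpos(d)}  (19 atoms)
goal ⊆ F2  ⇒  h_max = 2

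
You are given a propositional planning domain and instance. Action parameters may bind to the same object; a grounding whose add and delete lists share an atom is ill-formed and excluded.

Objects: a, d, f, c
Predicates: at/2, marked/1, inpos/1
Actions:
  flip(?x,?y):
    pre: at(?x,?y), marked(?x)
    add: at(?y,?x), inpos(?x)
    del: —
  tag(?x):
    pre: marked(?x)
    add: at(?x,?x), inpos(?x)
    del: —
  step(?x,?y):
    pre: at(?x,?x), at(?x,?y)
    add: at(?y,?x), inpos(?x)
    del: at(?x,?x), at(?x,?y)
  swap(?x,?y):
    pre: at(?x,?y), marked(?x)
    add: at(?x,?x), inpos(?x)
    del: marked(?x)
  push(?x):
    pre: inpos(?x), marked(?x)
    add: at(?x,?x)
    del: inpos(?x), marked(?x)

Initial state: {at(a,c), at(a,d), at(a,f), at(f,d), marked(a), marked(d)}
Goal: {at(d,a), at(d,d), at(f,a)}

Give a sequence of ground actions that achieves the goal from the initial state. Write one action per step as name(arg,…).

flip(a,d); flip(a,f); tag(d)

1. flip(a,d)  →  {at(a,c), at(a,d), at(a,f), at(d,a), at(f,d), inpos(a), marked(a), marked(d)}
2. flip(a,f)  →  {at(a,c), at(a,d), at(a,f), at(d,a), at(f,a), at(f,d), inpos(a), marked(a), marked(d)}
3. tag(d)  →  {at(a,c), at(a,d), at(a,f), at(d,a), at(d,d), at(f,a), at(f,d), inpos(a), inpos(d), marked(a), marked(d)}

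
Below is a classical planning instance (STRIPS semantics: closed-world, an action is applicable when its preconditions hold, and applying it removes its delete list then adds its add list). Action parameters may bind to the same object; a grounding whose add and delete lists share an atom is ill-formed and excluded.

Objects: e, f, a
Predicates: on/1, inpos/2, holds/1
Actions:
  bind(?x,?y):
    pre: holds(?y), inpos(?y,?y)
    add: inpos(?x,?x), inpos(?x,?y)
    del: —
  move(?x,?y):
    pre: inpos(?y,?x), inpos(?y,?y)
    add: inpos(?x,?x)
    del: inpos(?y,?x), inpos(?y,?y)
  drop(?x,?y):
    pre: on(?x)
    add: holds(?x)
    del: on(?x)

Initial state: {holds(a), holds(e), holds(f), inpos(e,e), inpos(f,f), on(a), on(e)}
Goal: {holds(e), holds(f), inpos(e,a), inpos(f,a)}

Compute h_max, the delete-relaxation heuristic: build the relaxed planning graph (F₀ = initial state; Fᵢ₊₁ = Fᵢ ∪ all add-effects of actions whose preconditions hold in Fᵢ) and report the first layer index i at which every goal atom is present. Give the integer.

F0 = init (7 atoms)
F1 = F0 ∪ {inpos(a,a), inpos(a,e), inpos(a,f), inpos(e,f), inpos(f,e)}  (12 atoms)
F2 = F1 ∪ {inpos(e,a), inpos(f,a)}  (14 atoms)
goal ⊆ F2  ⇒  h_max = 2

2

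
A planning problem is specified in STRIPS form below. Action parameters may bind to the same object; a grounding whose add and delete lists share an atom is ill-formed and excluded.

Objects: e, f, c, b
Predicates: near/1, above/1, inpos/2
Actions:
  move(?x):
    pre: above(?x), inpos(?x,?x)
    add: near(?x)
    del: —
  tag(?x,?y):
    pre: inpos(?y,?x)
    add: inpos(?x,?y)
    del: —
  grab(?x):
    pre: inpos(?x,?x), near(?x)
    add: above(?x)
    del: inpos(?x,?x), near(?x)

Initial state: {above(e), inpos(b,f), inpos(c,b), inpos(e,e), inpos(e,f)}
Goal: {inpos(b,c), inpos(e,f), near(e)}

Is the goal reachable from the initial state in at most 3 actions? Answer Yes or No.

1. move(e)  →  {above(e), inpos(b,f), inpos(c,b), inpos(e,e), inpos(e,f), near(e)}
2. tag(b,c)  →  {above(e), inpos(b,c), inpos(b,f), inpos(c,b), inpos(e,e), inpos(e,f), near(e)}
optimal plan length = 2; 2 ≤ 3

Yes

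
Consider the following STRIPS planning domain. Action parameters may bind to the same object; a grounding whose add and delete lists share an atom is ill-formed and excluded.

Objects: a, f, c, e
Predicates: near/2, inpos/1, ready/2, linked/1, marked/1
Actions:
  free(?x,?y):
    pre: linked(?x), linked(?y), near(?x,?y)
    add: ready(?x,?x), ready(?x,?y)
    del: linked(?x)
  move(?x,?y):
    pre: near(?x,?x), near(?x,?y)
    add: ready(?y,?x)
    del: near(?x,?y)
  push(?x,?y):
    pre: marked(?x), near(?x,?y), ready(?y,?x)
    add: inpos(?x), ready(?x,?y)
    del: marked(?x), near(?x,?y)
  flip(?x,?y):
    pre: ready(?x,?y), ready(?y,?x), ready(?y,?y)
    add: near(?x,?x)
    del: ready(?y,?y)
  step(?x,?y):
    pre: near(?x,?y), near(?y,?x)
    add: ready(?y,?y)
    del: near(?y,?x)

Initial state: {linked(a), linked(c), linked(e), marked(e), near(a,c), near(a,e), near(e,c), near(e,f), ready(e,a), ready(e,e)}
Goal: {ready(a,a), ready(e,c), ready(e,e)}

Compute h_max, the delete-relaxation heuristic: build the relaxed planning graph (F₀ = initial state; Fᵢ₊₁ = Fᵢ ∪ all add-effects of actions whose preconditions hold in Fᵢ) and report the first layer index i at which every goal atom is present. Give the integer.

1

F0 = init (10 atoms)
F1 = F0 ∪ {near(e,e), ready(a,a), ready(a,c), ready(a,e), ready(e,c)}  (15 atoms)
goal ⊆ F1  ⇒  h_max = 1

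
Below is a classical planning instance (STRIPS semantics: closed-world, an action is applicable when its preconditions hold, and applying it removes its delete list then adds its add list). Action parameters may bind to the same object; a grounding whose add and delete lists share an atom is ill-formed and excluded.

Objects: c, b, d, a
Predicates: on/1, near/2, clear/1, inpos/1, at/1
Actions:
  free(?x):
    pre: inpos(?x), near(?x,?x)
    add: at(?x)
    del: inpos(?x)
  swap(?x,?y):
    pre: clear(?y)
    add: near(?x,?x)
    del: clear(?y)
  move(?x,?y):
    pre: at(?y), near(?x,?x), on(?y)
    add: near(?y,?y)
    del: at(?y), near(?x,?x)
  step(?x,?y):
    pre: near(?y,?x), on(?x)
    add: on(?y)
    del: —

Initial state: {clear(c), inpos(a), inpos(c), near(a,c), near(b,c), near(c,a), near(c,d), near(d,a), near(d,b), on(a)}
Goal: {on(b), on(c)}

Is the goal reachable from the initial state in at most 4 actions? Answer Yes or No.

Yes

1. step(a,c)  →  {clear(c), inpos(a), inpos(c), near(a,c), near(b,c), near(c,a), near(c,d), near(d,a), near(d,b), on(a), on(c)}
2. step(c,b)  →  {clear(c), inpos(a), inpos(c), near(a,c), near(b,c), near(c,a), near(c,d), near(d,a), near(d,b), on(a), on(b), on(c)}
optimal plan length = 2; 2 ≤ 4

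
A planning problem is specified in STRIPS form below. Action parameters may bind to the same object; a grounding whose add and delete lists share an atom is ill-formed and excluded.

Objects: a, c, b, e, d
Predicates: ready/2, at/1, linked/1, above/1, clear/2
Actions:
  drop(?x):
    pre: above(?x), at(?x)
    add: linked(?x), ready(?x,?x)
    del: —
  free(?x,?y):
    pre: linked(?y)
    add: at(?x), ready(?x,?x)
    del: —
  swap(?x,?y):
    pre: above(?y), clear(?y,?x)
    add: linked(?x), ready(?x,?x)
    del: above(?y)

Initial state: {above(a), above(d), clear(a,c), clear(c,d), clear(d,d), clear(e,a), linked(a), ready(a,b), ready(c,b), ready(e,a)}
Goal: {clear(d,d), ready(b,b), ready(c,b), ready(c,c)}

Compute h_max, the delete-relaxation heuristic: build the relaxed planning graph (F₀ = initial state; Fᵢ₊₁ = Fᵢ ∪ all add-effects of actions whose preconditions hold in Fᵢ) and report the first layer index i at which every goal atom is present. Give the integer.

1

F0 = init (10 atoms)
F1 = F0 ∪ {at(a), at(b), at(c), at(d), at(e), linked(c), linked(d), ready(a,a), ready(b,b), ready(c,c), ready(d,d), ready(e,e)}  (22 atoms)
goal ⊆ F1  ⇒  h_max = 1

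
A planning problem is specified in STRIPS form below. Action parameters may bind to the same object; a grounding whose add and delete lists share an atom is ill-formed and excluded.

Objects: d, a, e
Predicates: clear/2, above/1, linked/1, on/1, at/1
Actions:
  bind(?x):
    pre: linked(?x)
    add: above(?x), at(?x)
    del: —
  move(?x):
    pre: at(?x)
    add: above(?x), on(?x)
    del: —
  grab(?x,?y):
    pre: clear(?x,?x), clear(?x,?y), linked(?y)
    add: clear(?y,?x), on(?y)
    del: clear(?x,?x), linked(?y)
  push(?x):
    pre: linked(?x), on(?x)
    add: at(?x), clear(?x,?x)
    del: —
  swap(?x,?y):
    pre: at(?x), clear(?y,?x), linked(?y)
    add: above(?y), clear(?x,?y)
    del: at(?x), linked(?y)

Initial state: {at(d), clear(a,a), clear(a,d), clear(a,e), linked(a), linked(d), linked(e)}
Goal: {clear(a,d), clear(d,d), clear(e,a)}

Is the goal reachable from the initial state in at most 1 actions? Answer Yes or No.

1. move(d)  →  {above(d), at(d), clear(a,a), clear(a,d), clear(a,e), linked(a), linked(d), linked(e), on(d)}
2. grab(a,e)  →  {above(d), at(d), clear(a,d), clear(a,e), clear(e,a), linked(a), linked(d), on(d), on(e)}
3. push(d)  →  {above(d), at(d), clear(a,d), clear(a,e), clear(d,d), clear(e,a), linked(a), linked(d), on(d), on(e)}
optimal plan length = 3; 3 > 1

No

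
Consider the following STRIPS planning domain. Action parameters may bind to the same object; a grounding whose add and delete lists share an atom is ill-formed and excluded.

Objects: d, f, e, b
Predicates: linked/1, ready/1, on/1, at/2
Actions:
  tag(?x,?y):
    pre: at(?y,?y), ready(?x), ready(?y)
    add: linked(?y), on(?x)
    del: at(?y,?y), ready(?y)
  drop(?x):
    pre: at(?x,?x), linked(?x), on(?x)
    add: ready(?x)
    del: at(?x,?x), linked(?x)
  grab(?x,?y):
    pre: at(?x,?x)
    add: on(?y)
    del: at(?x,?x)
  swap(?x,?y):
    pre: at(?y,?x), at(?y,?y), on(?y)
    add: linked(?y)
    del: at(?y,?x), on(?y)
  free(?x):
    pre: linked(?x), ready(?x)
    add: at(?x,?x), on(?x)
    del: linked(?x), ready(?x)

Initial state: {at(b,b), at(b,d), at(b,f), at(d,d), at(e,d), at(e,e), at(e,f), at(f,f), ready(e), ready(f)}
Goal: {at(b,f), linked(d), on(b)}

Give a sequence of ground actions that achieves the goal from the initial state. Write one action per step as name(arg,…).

1. grab(f,d)  →  {at(b,b), at(b,d), at(b,f), at(d,d), at(e,d), at(e,e), at(e,f), on(d), ready(e), ready(f)}
2. grab(e,b)  →  {at(b,b), at(b,d), at(b,f), at(d,d), at(e,d), at(e,f), on(b), on(d), ready(e), ready(f)}
3. swap(d,d)  →  {at(b,b), at(b,d), at(b,f), at(e,d), at(e,f), linked(d), on(b), ready(e), ready(f)}

grab(f,d); grab(e,b); swap(d,d)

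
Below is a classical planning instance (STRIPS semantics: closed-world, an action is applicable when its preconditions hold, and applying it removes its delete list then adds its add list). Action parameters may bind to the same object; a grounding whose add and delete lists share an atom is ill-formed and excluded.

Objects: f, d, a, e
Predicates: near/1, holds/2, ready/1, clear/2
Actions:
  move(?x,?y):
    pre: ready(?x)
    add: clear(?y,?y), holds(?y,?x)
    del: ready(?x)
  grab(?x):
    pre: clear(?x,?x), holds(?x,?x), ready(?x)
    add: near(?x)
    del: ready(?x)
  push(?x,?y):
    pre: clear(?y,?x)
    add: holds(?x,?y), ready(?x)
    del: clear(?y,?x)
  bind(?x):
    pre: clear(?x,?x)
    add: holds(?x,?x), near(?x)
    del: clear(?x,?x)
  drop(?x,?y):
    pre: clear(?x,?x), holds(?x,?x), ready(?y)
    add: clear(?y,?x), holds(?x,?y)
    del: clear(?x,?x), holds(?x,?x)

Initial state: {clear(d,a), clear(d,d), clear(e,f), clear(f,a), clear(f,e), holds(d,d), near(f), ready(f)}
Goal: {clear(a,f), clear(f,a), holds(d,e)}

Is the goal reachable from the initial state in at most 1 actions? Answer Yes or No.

No

1. move(f,f)  →  {clear(d,a), clear(d,d), clear(e,f), clear(f,a), clear(f,e), clear(f,f), holds(d,d), holds(f,f), near(f)}
2. push(a,d)  →  {clear(d,d), clear(e,f), clear(f,a), clear(f,e), clear(f,f), holds(a,d), holds(d,d), holds(f,f), near(f), ready(a)}
3. push(e,f)  →  {clear(d,d), clear(e,f), clear(f,a), clear(f,f), holds(a,d), holds(d,d), holds(e,f), holds(f,f), near(f), ready(a), ready(e)}
4. move(e,d)  →  {clear(d,d), clear(e,f), clear(f,a), clear(f,f), holds(a,d), holds(d,d), holds(d,e), holds(e,f), holds(f,f), near(f), ready(a)}
5. drop(f,a)  →  {clear(a,f), clear(d,d), clear(e,f), clear(f,a), holds(a,d), holds(d,d), holds(d,e), holds(e,f), holds(f,a), near(f), ready(a)}
optimal plan length = 5; 5 > 1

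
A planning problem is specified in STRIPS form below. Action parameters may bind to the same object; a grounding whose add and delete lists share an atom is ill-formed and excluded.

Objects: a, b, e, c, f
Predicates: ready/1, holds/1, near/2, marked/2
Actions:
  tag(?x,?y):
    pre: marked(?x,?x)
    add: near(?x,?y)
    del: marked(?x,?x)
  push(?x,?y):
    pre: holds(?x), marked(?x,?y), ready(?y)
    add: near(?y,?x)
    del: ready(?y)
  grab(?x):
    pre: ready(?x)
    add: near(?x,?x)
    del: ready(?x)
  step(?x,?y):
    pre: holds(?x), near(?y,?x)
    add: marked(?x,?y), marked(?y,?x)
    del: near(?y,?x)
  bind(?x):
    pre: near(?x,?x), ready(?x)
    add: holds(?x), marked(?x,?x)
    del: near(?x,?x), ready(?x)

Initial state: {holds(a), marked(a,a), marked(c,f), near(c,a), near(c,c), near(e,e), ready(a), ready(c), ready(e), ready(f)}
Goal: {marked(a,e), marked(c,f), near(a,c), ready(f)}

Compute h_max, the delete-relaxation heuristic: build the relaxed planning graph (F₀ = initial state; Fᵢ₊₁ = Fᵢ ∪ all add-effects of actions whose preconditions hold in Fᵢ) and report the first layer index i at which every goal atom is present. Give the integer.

F0 = init (10 atoms)
F1 = F0 ∪ {holds(c), holds(e), marked(a,c), marked(c,a), marked(c,c), marked(e,e), near(a,a), near(a,b), near(a,c), near(a,e), near(a,f), near(f,f)}  (22 atoms)
F2 = F1 ∪ {holds(f), marked(a,e), marked(e,a), marked(f,f), near(c,b), near(c,e), near(c,f), near(e,a), near(e,b), near(e,c), near(e,f), near(f,c)}  (34 atoms)
goal ⊆ F2  ⇒  h_max = 2

2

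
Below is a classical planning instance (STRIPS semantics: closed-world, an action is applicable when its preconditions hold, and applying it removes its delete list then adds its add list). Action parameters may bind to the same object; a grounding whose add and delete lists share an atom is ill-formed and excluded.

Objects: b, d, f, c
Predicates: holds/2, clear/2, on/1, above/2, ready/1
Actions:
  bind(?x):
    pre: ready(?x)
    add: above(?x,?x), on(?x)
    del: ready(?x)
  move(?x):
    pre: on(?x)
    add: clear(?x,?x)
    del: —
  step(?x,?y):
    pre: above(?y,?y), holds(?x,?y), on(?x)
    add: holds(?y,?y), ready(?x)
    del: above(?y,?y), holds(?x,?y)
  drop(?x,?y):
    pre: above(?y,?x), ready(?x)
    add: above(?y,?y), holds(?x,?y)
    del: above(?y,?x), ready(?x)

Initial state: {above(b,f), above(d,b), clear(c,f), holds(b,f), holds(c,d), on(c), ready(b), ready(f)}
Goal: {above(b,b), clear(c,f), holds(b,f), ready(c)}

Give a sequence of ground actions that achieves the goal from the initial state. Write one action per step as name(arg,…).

drop(b,d); step(c,d); drop(f,b)

1. drop(b,d)  →  {above(b,f), above(d,d), clear(c,f), holds(b,d), holds(b,f), holds(c,d), on(c), ready(f)}
2. step(c,d)  →  {above(b,f), clear(c,f), holds(b,d), holds(b,f), holds(d,d), on(c), ready(c), ready(f)}
3. drop(f,b)  →  {above(b,b), clear(c,f), holds(b,d), holds(b,f), holds(d,d), holds(f,b), on(c), ready(c)}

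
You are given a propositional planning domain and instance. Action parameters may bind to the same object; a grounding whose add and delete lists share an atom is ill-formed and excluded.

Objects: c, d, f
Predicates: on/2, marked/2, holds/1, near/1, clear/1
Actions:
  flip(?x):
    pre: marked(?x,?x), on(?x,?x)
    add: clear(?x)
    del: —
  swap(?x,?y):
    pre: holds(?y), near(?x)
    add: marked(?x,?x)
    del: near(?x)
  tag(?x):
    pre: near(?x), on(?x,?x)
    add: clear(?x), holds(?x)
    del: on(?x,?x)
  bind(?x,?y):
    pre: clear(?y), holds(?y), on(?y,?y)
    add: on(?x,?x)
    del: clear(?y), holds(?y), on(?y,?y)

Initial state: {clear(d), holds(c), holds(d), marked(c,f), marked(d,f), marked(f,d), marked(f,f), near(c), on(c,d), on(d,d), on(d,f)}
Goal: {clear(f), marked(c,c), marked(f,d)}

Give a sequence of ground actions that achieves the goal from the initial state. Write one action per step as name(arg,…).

1. swap(c,c)  →  {clear(d), holds(c), holds(d), marked(c,c), marked(c,f), marked(d,f), marked(f,d), marked(f,f), on(c,d), on(d,d), on(d,f)}
2. bind(f,d)  →  {holds(c), marked(c,c), marked(c,f), marked(d,f), marked(f,d), marked(f,f), on(c,d), on(d,f), on(f,f)}
3. flip(f)  →  {clear(f), holds(c), marked(c,c), marked(c,f), marked(d,f), marked(f,d), marked(f,f), on(c,d), on(d,f), on(f,f)}

swap(c,c); bind(f,d); flip(f)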